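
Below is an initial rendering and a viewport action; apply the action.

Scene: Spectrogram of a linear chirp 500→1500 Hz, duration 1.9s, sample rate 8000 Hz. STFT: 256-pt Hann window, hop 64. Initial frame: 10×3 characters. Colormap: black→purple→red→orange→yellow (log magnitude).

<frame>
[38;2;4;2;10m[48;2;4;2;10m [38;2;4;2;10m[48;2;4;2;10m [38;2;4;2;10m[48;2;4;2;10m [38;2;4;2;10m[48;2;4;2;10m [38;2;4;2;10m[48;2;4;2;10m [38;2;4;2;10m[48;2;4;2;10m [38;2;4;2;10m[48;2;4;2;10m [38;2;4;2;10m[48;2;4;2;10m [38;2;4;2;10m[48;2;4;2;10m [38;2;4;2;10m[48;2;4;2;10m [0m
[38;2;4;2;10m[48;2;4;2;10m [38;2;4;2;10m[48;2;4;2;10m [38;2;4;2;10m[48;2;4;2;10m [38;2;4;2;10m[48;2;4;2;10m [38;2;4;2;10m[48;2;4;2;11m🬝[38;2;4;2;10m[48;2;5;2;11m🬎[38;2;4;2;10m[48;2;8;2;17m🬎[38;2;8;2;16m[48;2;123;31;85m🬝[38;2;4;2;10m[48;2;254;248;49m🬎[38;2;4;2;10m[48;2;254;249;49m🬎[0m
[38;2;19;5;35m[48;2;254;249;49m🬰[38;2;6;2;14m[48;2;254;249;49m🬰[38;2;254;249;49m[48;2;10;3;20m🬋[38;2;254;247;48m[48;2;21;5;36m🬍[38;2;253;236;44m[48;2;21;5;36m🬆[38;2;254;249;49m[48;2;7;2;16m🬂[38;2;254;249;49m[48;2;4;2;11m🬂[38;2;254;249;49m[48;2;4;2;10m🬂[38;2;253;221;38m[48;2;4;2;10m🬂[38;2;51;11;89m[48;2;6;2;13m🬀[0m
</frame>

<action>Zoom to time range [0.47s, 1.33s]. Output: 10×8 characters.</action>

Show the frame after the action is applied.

<frame>
[38;2;4;2;10m[48;2;4;2;10m [38;2;4;2;10m[48;2;4;2;10m [38;2;4;2;10m[48;2;4;2;10m [38;2;4;2;10m[48;2;4;2;10m [38;2;4;2;10m[48;2;4;2;10m [38;2;4;2;10m[48;2;4;2;10m [38;2;4;2;10m[48;2;4;2;10m [38;2;4;2;10m[48;2;4;2;10m [38;2;4;2;10m[48;2;4;2;10m [38;2;4;2;10m[48;2;4;2;10m [0m
[38;2;4;2;10m[48;2;4;2;10m [38;2;4;2;10m[48;2;4;2;10m [38;2;4;2;10m[48;2;4;2;10m [38;2;4;2;10m[48;2;4;2;10m [38;2;4;2;10m[48;2;4;2;10m [38;2;4;2;10m[48;2;4;2;10m [38;2;4;2;10m[48;2;4;2;10m [38;2;4;2;10m[48;2;4;2;10m [38;2;4;2;10m[48;2;4;2;10m [38;2;4;2;10m[48;2;4;2;10m [0m
[38;2;4;2;10m[48;2;4;2;10m [38;2;4;2;10m[48;2;4;2;10m [38;2;4;2;10m[48;2;4;2;10m [38;2;4;2;10m[48;2;4;2;10m [38;2;4;2;10m[48;2;4;2;10m [38;2;4;2;10m[48;2;4;2;10m [38;2;4;2;10m[48;2;4;2;10m [38;2;4;2;10m[48;2;4;2;10m [38;2;4;2;10m[48;2;4;2;10m [38;2;4;2;10m[48;2;4;2;10m [0m
[38;2;4;2;10m[48;2;4;2;10m [38;2;4;2;10m[48;2;4;2;10m [38;2;4;2;10m[48;2;4;2;10m [38;2;4;2;10m[48;2;4;2;10m [38;2;4;2;10m[48;2;4;2;10m [38;2;4;2;10m[48;2;4;2;10m [38;2;4;2;10m[48;2;4;2;10m [38;2;4;2;10m[48;2;4;2;10m [38;2;4;2;10m[48;2;4;2;10m [38;2;4;2;10m[48;2;4;2;10m [0m
[38;2;4;2;10m[48;2;4;2;10m [38;2;4;2;10m[48;2;4;2;10m [38;2;4;2;10m[48;2;4;2;10m [38;2;4;2;10m[48;2;4;2;10m [38;2;4;2;10m[48;2;4;2;10m [38;2;4;2;10m[48;2;4;2;10m [38;2;4;2;10m[48;2;4;2;10m [38;2;4;2;10m[48;2;4;2;10m [38;2;4;2;10m[48;2;4;2;11m🬝[38;2;4;2;10m[48;2;4;2;11m🬝[0m
[38;2;4;2;10m[48;2;6;2;14m🬎[38;2;4;2;10m[48;2;8;2;17m🬎[38;2;4;2;10m[48;2;13;3;25m🬎[38;2;8;2;17m[48;2;52;12;89m🬝[38;2;33;9;25m[48;2;251;176;19m🬝[38;2;5;2;13m[48;2;254;245;48m🬎[38;2;7;2;16m[48;2;254;249;49m🬎[38;2;14;3;27m[48;2;254;249;49m🬎[38;2;22;5;39m[48;2;240;191;52m🬆[38;2;8;2;17m[48;2;253;236;44m🬂[0m
[38;2;238;187;56m[48;2;31;7;53m🬍[38;2;253;234;43m[48;2;11;3;22m🬎[38;2;243;194;47m[48;2;7;2;15m🬎[38;2;254;249;49m[48;2;22;5;39m🬂[38;2;254;249;49m[48;2;10;3;20m🬂[38;2;253;233;42m[48;2;6;2;14m🬂[38;2;232;116;34m[48;2;15;4;27m🬀[38;2;23;5;42m[48;2;4;2;11m🬂[38;2;11;3;22m[48;2;4;2;10m🬂[38;2;8;2;16m[48;2;4;2;10m🬂[0m
[38;2;4;2;11m[48;2;4;2;10m🬂[38;2;4;2;11m[48;2;4;2;10m🬂[38;2;4;2;10m[48;2;4;2;10m [38;2;4;2;10m[48;2;4;2;10m [38;2;4;2;10m[48;2;4;2;10m [38;2;4;2;10m[48;2;4;2;10m [38;2;4;2;10m[48;2;4;2;10m [38;2;4;2;10m[48;2;4;2;10m [38;2;4;2;10m[48;2;4;2;10m [38;2;4;2;10m[48;2;4;2;10m [0m
</frame>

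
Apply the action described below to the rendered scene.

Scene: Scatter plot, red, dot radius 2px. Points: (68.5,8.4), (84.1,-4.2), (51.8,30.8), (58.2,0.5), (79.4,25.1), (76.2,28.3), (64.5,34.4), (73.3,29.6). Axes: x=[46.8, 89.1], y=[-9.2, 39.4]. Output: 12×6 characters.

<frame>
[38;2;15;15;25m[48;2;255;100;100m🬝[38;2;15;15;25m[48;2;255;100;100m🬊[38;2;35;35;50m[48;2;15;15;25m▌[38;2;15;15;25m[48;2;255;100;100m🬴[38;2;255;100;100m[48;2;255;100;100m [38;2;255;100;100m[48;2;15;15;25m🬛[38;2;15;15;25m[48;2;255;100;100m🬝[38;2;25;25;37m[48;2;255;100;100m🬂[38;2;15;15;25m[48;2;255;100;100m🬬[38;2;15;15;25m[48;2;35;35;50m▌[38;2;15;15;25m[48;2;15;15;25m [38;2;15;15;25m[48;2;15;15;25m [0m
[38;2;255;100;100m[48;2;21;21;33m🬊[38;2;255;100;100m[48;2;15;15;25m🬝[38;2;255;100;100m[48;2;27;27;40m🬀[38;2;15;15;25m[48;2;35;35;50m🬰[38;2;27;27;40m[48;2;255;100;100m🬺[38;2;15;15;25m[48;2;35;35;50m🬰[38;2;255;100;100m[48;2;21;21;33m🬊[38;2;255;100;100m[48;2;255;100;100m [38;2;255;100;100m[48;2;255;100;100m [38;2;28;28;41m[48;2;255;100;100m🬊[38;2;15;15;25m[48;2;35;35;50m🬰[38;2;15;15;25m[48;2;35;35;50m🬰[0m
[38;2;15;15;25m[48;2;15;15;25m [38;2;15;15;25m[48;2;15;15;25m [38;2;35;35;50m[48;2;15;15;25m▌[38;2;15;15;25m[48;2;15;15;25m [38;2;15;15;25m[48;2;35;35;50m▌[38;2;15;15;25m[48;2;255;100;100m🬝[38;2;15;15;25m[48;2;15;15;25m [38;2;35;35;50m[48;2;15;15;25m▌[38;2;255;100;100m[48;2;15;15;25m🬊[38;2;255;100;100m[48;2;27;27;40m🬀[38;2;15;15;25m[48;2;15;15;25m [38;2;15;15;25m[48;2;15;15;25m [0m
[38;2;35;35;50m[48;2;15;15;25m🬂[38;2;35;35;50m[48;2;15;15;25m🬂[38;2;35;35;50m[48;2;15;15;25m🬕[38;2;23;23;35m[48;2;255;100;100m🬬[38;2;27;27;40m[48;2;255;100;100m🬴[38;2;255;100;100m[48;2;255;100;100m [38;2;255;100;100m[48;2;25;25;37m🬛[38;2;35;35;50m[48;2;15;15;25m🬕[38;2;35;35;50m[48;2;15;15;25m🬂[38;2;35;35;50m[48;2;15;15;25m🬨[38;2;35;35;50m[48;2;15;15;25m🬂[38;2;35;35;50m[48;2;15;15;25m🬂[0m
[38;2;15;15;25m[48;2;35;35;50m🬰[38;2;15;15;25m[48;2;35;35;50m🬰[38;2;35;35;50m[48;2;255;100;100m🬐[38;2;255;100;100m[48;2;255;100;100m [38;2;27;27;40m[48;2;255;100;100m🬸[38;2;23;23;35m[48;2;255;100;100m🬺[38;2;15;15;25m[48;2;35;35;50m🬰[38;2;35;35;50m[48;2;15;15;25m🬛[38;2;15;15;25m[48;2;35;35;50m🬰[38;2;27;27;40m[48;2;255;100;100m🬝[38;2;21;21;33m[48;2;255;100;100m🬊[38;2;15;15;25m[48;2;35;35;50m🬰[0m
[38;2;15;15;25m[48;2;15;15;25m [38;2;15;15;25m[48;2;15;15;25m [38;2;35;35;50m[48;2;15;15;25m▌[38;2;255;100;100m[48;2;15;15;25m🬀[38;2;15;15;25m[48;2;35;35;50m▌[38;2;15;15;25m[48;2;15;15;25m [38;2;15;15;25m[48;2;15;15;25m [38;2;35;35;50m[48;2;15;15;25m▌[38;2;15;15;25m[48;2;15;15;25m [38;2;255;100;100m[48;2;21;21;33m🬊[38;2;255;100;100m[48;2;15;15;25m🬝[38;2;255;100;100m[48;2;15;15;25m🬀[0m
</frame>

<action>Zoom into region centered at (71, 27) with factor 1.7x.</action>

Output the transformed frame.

<frame>
[38;2;15;15;25m[48;2;15;15;25m [38;2;15;15;25m[48;2;15;15;25m [38;2;27;27;40m[48;2;255;100;100m🬝[38;2;15;15;25m[48;2;15;15;25m [38;2;15;15;25m[48;2;35;35;50m▌[38;2;15;15;25m[48;2;15;15;25m [38;2;15;15;25m[48;2;15;15;25m [38;2;35;35;50m[48;2;15;15;25m▌[38;2;15;15;25m[48;2;15;15;25m [38;2;15;15;25m[48;2;35;35;50m▌[38;2;15;15;25m[48;2;15;15;25m [38;2;15;15;25m[48;2;15;15;25m [0m
[38;2;15;15;25m[48;2;35;35;50m🬰[38;2;19;19;30m[48;2;255;100;100m🬴[38;2;255;100;100m[48;2;255;100;100m [38;2;255;100;100m[48;2;15;15;25m🬛[38;2;15;15;25m[48;2;35;35;50m🬐[38;2;15;15;25m[48;2;35;35;50m🬰[38;2;21;21;33m[48;2;255;100;100m🬆[38;2;27;27;40m[48;2;255;100;100m🬬[38;2;23;23;35m[48;2;255;100;100m🬬[38;2;15;15;25m[48;2;35;35;50m🬐[38;2;15;15;25m[48;2;35;35;50m🬰[38;2;15;15;25m[48;2;35;35;50m🬰[0m
[38;2;15;15;25m[48;2;15;15;25m [38;2;15;15;25m[48;2;15;15;25m [38;2;255;100;100m[48;2;27;27;40m🬁[38;2;15;15;25m[48;2;15;15;25m [38;2;15;15;25m[48;2;35;35;50m▌[38;2;15;15;25m[48;2;255;100;100m🬺[38;2;255;100;100m[48;2;15;15;25m🬬[38;2;255;100;100m[48;2;35;35;50m🬬[38;2;255;100;100m[48;2;255;100;100m [38;2;25;25;37m[48;2;255;100;100m🬂[38;2;15;15;25m[48;2;255;100;100m🬬[38;2;15;15;25m[48;2;15;15;25m [0m
[38;2;35;35;50m[48;2;15;15;25m🬂[38;2;35;35;50m[48;2;15;15;25m🬂[38;2;35;35;50m[48;2;15;15;25m🬕[38;2;35;35;50m[48;2;15;15;25m🬂[38;2;35;35;50m[48;2;15;15;25m🬨[38;2;35;35;50m[48;2;15;15;25m🬂[38;2;35;35;50m[48;2;15;15;25m🬂[38;2;35;35;50m[48;2;15;15;25m🬕[38;2;255;100;100m[48;2;15;15;25m🬂[38;2;255;100;100m[48;2;15;15;25m🬬[38;2;255;100;100m[48;2;15;15;25m🬆[38;2;35;35;50m[48;2;15;15;25m🬂[0m
[38;2;15;15;25m[48;2;35;35;50m🬰[38;2;15;15;25m[48;2;35;35;50m🬰[38;2;35;35;50m[48;2;15;15;25m🬛[38;2;15;15;25m[48;2;35;35;50m🬰[38;2;15;15;25m[48;2;35;35;50m🬐[38;2;15;15;25m[48;2;35;35;50m🬰[38;2;15;15;25m[48;2;35;35;50m🬰[38;2;35;35;50m[48;2;15;15;25m🬛[38;2;15;15;25m[48;2;35;35;50m🬰[38;2;15;15;25m[48;2;35;35;50m🬐[38;2;15;15;25m[48;2;35;35;50m🬰[38;2;15;15;25m[48;2;35;35;50m🬰[0m
[38;2;15;15;25m[48;2;15;15;25m [38;2;15;15;25m[48;2;15;15;25m [38;2;35;35;50m[48;2;15;15;25m▌[38;2;15;15;25m[48;2;15;15;25m [38;2;15;15;25m[48;2;35;35;50m▌[38;2;15;15;25m[48;2;15;15;25m [38;2;15;15;25m[48;2;15;15;25m [38;2;35;35;50m[48;2;15;15;25m▌[38;2;15;15;25m[48;2;15;15;25m [38;2;15;15;25m[48;2;35;35;50m▌[38;2;15;15;25m[48;2;15;15;25m [38;2;15;15;25m[48;2;15;15;25m [0m
</frame>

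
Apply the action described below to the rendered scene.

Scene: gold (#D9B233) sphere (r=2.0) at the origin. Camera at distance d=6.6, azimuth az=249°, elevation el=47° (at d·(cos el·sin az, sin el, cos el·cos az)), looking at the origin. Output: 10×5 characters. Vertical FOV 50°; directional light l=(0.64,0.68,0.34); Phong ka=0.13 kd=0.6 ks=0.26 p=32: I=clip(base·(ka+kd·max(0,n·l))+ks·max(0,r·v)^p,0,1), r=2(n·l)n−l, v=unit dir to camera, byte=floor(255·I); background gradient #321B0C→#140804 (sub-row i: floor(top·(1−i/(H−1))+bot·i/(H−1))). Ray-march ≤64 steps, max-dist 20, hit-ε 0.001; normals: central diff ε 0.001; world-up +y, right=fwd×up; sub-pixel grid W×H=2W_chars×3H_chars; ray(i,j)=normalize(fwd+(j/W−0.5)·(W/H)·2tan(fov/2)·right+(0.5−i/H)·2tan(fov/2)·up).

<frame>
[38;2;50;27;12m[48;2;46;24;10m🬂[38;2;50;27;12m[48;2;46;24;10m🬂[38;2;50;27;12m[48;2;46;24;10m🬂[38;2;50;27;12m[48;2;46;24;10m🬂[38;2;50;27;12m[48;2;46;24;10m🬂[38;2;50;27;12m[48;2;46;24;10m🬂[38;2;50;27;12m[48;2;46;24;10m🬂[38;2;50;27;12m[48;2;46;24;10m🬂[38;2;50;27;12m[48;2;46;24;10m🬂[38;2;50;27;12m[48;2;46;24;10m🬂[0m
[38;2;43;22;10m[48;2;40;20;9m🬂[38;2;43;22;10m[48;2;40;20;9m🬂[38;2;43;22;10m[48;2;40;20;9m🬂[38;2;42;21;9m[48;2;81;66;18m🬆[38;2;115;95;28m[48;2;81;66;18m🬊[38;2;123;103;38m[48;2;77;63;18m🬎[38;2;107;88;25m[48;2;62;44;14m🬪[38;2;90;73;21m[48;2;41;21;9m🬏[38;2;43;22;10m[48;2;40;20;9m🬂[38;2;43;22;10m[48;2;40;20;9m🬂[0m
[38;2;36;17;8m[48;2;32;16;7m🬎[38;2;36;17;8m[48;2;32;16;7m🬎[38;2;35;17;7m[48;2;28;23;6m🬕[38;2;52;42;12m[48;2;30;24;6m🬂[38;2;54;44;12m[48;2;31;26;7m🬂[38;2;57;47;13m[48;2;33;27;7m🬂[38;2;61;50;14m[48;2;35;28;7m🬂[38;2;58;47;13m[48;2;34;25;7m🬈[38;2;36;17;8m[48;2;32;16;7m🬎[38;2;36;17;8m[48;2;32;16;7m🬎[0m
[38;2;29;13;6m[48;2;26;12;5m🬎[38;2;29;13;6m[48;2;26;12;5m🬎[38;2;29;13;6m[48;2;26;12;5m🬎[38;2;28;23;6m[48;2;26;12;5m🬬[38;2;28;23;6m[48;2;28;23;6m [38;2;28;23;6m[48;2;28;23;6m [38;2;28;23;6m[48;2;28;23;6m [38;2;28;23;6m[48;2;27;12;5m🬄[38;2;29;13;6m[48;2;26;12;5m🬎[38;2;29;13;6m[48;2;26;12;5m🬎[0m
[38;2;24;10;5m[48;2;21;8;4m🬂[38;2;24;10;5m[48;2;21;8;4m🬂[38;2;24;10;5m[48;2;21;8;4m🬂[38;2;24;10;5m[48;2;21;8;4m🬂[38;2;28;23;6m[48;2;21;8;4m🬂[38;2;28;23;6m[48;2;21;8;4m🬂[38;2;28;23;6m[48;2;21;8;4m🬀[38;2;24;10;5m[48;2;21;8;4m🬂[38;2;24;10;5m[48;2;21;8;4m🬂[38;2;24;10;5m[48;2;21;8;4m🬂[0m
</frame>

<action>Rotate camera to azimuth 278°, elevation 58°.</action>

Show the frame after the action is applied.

<frame>
[38;2;50;27;12m[48;2;46;24;10m🬂[38;2;50;27;12m[48;2;46;24;10m🬂[38;2;50;27;12m[48;2;46;24;10m🬂[38;2;50;27;12m[48;2;46;24;10m🬂[38;2;50;27;12m[48;2;46;24;10m🬂[38;2;50;27;12m[48;2;46;24;10m🬂[38;2;50;27;12m[48;2;46;24;10m🬂[38;2;50;27;12m[48;2;46;24;10m🬂[38;2;50;27;12m[48;2;46;24;10m🬂[38;2;50;27;12m[48;2;46;24;10m🬂[0m
[38;2;43;22;10m[48;2;40;20;9m🬂[38;2;43;22;10m[48;2;40;20;9m🬂[38;2;43;22;10m[48;2;40;20;9m🬂[38;2;46;28;10m[48;2;80;65;18m🬕[38;2;115;94;26m[48;2;91;75;21m🬊[38;2;142;118;40m[48;2;113;93;29m🬊[38;2;140;116;38m[48;2;43;22;10m🬺[38;2;133;109;31m[48;2;41;21;9m🬏[38;2;43;22;10m[48;2;40;20;9m🬂[38;2;43;22;10m[48;2;40;20;9m🬂[0m
[38;2;36;17;8m[48;2;32;16;7m🬎[38;2;36;17;8m[48;2;32;16;7m🬎[38;2;35;17;7m[48;2;28;23;6m🬕[38;2;51;41;11m[48;2;31;25;6m🬂[38;2;69;56;16m[48;2;45;37;10m🬊[38;2;86;70;20m[48;2;62;51;14m🬊[38;2;100;82;23m[48;2;76;62;17m🬊[38;2;95;78;22m[48;2;37;18;8m🬺[38;2;36;17;8m[48;2;32;16;7m🬎[38;2;36;17;8m[48;2;32;16;7m🬎[0m
[38;2;29;13;6m[48;2;26;12;5m🬎[38;2;29;13;6m[48;2;26;12;5m🬎[38;2;29;13;6m[48;2;26;12;5m🬎[38;2;28;23;6m[48;2;26;12;5m🬬[38;2;28;23;6m[48;2;29;24;6m🬺[38;2;41;34;9m[48;2;28;23;6m🬂[38;2;54;44;12m[48;2;31;26;6m🬂[38;2;62;51;14m[48;2;30;16;6m🬀[38;2;29;13;6m[48;2;26;12;5m🬎[38;2;29;13;6m[48;2;26;12;5m🬎[0m
[38;2;24;10;5m[48;2;21;8;4m🬂[38;2;24;10;5m[48;2;21;8;4m🬂[38;2;24;10;5m[48;2;21;8;4m🬂[38;2;24;10;5m[48;2;21;8;4m🬂[38;2;28;23;6m[48;2;21;8;4m🬂[38;2;28;23;6m[48;2;21;8;4m🬂[38;2;28;23;6m[48;2;21;8;4m🬀[38;2;24;10;5m[48;2;21;8;4m🬂[38;2;24;10;5m[48;2;21;8;4m🬂[38;2;24;10;5m[48;2;21;8;4m🬂[0m
</frame>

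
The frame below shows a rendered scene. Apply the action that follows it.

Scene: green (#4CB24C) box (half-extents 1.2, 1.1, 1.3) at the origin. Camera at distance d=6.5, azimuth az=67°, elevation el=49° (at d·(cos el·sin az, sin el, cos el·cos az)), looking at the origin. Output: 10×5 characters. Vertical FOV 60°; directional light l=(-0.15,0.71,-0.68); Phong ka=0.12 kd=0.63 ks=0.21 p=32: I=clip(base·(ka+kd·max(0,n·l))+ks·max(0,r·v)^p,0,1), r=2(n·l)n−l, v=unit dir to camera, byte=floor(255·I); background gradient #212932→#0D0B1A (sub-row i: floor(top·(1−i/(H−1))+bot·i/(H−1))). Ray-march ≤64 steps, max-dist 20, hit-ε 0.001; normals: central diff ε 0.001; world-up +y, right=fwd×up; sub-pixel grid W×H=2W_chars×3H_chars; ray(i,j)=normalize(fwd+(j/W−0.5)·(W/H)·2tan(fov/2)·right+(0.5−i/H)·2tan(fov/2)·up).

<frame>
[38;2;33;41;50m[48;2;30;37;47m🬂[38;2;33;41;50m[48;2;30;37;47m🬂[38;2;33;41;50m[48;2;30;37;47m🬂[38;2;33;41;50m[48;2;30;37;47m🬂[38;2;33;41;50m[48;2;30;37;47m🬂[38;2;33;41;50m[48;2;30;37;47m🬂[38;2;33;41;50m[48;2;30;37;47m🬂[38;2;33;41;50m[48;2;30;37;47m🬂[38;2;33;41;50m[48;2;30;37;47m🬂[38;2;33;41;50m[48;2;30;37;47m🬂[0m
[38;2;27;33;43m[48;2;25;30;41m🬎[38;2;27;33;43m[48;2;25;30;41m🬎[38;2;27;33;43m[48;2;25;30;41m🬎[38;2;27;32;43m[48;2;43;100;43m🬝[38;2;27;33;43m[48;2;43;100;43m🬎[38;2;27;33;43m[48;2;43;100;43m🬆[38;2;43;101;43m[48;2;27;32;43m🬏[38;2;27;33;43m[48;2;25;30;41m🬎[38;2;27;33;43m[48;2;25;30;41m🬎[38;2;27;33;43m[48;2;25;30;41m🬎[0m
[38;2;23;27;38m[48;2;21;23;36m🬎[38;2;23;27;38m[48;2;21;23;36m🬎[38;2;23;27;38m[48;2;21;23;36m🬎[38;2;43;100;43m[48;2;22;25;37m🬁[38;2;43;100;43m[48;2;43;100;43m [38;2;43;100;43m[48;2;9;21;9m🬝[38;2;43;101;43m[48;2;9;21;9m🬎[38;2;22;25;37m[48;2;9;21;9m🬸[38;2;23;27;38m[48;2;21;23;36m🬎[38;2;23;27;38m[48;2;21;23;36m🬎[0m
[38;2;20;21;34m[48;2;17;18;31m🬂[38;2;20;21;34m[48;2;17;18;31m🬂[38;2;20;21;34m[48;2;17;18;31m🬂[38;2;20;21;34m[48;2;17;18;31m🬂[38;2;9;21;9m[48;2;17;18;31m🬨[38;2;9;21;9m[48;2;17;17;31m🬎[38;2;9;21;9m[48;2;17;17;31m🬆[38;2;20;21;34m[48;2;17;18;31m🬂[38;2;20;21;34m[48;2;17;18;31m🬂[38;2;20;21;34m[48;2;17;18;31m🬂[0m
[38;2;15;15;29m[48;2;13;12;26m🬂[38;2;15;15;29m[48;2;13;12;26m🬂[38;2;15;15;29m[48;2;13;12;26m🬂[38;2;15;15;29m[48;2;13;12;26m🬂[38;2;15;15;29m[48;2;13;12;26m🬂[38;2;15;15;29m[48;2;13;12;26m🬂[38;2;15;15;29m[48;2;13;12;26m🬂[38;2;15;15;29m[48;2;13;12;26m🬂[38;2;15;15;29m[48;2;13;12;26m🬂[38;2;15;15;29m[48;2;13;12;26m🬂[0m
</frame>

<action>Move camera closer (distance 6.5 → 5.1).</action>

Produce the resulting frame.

<frame>
[38;2;33;41;50m[48;2;30;37;47m🬂[38;2;33;41;50m[48;2;30;37;47m🬂[38;2;33;41;50m[48;2;30;37;47m🬂[38;2;33;41;50m[48;2;30;37;47m🬂[38;2;33;41;50m[48;2;30;37;47m🬂[38;2;33;41;50m[48;2;30;37;47m🬂[38;2;33;41;50m[48;2;30;37;47m🬂[38;2;33;41;50m[48;2;30;37;47m🬂[38;2;33;41;50m[48;2;30;37;47m🬂[38;2;33;41;50m[48;2;30;37;47m🬂[0m
[38;2;27;33;43m[48;2;25;30;41m🬎[38;2;27;33;43m[48;2;25;30;41m🬎[38;2;27;33;43m[48;2;25;30;41m🬎[38;2;27;33;43m[48;2;43;100;43m🬆[38;2;28;34;44m[48;2;43;100;43m🬂[38;2;28;34;44m[48;2;43;100;43m🬀[38;2;28;34;44m[48;2;46;108;46m🬁[38;2;27;33;43m[48;2;25;30;41m🬎[38;2;27;33;43m[48;2;25;30;41m🬎[38;2;27;33;43m[48;2;25;30;41m🬎[0m
[38;2;23;27;38m[48;2;21;23;36m🬎[38;2;23;27;38m[48;2;21;23;36m🬎[38;2;23;27;38m[48;2;21;23;36m🬎[38;2;43;100;43m[48;2;22;24;37m🬨[38;2;43;100;43m[48;2;43;100;43m [38;2;43;100;43m[48;2;43;101;43m🬀[38;2;43;101;43m[48;2;9;21;9m🬎[38;2;46;104;46m[48;2;15;23;23m🬄[38;2;23;27;38m[48;2;21;23;36m🬎[38;2;23;27;38m[48;2;21;23;36m🬎[0m
[38;2;20;21;34m[48;2;17;18;31m🬂[38;2;20;21;34m[48;2;17;18;31m🬂[38;2;20;21;34m[48;2;17;18;31m🬂[38;2;43;100;43m[48;2;18;18;32m🬁[38;2;43;100;43m[48;2;9;21;9m🬀[38;2;9;21;9m[48;2;9;21;9m [38;2;9;21;9m[48;2;17;17;31m🬝[38;2;9;21;9m[48;2;18;18;32m🬄[38;2;20;21;34m[48;2;17;18;31m🬂[38;2;20;21;34m[48;2;17;18;31m🬂[0m
[38;2;15;15;29m[48;2;13;12;26m🬂[38;2;15;15;29m[48;2;13;12;26m🬂[38;2;15;15;29m[48;2;13;12;26m🬂[38;2;15;15;29m[48;2;13;12;26m🬂[38;2;9;21;9m[48;2;13;12;26m🬂[38;2;15;15;29m[48;2;13;12;26m🬂[38;2;15;15;29m[48;2;13;12;26m🬂[38;2;15;15;29m[48;2;13;12;26m🬂[38;2;15;15;29m[48;2;13;12;26m🬂[38;2;15;15;29m[48;2;13;12;26m🬂[0m
</frame>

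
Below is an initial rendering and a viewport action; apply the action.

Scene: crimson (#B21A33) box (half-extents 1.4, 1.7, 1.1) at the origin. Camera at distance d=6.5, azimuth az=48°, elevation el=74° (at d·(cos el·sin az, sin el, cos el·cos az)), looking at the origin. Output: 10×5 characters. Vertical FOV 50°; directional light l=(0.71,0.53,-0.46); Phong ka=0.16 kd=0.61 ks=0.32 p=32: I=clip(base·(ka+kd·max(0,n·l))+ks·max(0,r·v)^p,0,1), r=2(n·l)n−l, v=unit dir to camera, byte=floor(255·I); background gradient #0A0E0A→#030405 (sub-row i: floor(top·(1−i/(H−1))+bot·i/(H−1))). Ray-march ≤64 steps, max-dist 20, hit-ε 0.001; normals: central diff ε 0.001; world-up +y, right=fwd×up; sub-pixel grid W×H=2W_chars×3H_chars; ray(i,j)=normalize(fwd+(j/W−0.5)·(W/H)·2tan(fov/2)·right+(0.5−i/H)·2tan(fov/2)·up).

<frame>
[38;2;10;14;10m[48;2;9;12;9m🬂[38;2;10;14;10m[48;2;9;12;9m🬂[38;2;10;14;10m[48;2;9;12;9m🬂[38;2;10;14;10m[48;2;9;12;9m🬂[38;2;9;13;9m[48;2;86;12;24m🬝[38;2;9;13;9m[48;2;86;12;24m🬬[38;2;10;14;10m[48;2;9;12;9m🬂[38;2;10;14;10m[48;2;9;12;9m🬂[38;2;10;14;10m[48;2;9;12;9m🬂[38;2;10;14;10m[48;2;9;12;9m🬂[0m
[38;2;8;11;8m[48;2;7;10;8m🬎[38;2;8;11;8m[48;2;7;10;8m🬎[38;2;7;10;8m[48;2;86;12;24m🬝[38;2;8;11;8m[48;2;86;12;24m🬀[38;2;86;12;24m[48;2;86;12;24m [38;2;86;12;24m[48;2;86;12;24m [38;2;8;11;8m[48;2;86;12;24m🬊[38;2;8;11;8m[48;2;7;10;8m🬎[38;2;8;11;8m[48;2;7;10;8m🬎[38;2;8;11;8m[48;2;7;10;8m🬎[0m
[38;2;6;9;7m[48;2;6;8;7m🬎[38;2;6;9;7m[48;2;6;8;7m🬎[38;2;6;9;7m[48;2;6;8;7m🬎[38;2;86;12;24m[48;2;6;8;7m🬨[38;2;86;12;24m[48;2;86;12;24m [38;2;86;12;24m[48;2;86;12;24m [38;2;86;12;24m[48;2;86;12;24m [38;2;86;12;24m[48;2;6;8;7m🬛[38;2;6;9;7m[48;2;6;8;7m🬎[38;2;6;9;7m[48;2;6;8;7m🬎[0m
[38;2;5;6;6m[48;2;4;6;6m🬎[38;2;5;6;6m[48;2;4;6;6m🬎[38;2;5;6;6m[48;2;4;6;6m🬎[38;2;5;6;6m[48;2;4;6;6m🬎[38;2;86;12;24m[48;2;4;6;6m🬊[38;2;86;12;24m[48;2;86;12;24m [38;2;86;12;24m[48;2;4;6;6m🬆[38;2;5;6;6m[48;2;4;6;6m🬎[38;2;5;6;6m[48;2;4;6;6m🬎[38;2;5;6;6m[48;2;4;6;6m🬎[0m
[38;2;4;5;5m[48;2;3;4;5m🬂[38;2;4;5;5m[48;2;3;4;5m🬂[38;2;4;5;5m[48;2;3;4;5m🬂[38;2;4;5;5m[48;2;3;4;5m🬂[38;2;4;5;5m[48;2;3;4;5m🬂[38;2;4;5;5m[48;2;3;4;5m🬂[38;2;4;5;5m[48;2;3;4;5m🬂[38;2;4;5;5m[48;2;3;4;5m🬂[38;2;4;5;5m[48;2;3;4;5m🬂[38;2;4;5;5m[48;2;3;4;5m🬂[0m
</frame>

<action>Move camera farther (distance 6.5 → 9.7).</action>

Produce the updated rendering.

<frame>
[38;2;10;14;10m[48;2;9;12;9m🬂[38;2;10;14;10m[48;2;9;12;9m🬂[38;2;10;14;10m[48;2;9;12;9m🬂[38;2;10;14;10m[48;2;9;12;9m🬂[38;2;10;14;10m[48;2;9;12;9m🬂[38;2;10;14;10m[48;2;9;12;9m🬂[38;2;10;14;10m[48;2;9;12;9m🬂[38;2;10;14;10m[48;2;9;12;9m🬂[38;2;10;14;10m[48;2;9;12;9m🬂[38;2;10;14;10m[48;2;9;12;9m🬂[0m
[38;2;8;11;8m[48;2;7;10;8m🬎[38;2;8;11;8m[48;2;7;10;8m🬎[38;2;8;11;8m[48;2;7;10;8m🬎[38;2;8;11;8m[48;2;7;10;8m🬎[38;2;8;11;8m[48;2;86;12;24m🬎[38;2;8;11;8m[48;2;86;12;24m🬊[38;2;8;11;8m[48;2;7;10;8m🬎[38;2;8;11;8m[48;2;7;10;8m🬎[38;2;8;11;8m[48;2;7;10;8m🬎[38;2;8;11;8m[48;2;7;10;8m🬎[0m
[38;2;6;9;7m[48;2;6;8;7m🬎[38;2;6;9;7m[48;2;6;8;7m🬎[38;2;6;9;7m[48;2;6;8;7m🬎[38;2;86;12;24m[48;2;6;8;7m🬁[38;2;86;12;24m[48;2;6;8;7m🬬[38;2;86;12;24m[48;2;86;12;24m [38;2;86;12;24m[48;2;6;8;7m🬛[38;2;6;9;7m[48;2;6;8;7m🬎[38;2;6;9;7m[48;2;6;8;7m🬎[38;2;6;9;7m[48;2;6;8;7m🬎[0m
[38;2;5;6;6m[48;2;4;6;6m🬎[38;2;5;6;6m[48;2;4;6;6m🬎[38;2;5;6;6m[48;2;4;6;6m🬎[38;2;5;6;6m[48;2;4;6;6m🬎[38;2;28;4;8m[48;2;4;6;6m🬁[38;2;86;12;24m[48;2;10;5;6m🬂[38;2;5;6;6m[48;2;4;6;6m🬎[38;2;5;6;6m[48;2;4;6;6m🬎[38;2;5;6;6m[48;2;4;6;6m🬎[38;2;5;6;6m[48;2;4;6;6m🬎[0m
[38;2;4;5;5m[48;2;3;4;5m🬂[38;2;4;5;5m[48;2;3;4;5m🬂[38;2;4;5;5m[48;2;3;4;5m🬂[38;2;4;5;5m[48;2;3;4;5m🬂[38;2;4;5;5m[48;2;3;4;5m🬂[38;2;4;5;5m[48;2;3;4;5m🬂[38;2;4;5;5m[48;2;3;4;5m🬂[38;2;4;5;5m[48;2;3;4;5m🬂[38;2;4;5;5m[48;2;3;4;5m🬂[38;2;4;5;5m[48;2;3;4;5m🬂[0m
</frame>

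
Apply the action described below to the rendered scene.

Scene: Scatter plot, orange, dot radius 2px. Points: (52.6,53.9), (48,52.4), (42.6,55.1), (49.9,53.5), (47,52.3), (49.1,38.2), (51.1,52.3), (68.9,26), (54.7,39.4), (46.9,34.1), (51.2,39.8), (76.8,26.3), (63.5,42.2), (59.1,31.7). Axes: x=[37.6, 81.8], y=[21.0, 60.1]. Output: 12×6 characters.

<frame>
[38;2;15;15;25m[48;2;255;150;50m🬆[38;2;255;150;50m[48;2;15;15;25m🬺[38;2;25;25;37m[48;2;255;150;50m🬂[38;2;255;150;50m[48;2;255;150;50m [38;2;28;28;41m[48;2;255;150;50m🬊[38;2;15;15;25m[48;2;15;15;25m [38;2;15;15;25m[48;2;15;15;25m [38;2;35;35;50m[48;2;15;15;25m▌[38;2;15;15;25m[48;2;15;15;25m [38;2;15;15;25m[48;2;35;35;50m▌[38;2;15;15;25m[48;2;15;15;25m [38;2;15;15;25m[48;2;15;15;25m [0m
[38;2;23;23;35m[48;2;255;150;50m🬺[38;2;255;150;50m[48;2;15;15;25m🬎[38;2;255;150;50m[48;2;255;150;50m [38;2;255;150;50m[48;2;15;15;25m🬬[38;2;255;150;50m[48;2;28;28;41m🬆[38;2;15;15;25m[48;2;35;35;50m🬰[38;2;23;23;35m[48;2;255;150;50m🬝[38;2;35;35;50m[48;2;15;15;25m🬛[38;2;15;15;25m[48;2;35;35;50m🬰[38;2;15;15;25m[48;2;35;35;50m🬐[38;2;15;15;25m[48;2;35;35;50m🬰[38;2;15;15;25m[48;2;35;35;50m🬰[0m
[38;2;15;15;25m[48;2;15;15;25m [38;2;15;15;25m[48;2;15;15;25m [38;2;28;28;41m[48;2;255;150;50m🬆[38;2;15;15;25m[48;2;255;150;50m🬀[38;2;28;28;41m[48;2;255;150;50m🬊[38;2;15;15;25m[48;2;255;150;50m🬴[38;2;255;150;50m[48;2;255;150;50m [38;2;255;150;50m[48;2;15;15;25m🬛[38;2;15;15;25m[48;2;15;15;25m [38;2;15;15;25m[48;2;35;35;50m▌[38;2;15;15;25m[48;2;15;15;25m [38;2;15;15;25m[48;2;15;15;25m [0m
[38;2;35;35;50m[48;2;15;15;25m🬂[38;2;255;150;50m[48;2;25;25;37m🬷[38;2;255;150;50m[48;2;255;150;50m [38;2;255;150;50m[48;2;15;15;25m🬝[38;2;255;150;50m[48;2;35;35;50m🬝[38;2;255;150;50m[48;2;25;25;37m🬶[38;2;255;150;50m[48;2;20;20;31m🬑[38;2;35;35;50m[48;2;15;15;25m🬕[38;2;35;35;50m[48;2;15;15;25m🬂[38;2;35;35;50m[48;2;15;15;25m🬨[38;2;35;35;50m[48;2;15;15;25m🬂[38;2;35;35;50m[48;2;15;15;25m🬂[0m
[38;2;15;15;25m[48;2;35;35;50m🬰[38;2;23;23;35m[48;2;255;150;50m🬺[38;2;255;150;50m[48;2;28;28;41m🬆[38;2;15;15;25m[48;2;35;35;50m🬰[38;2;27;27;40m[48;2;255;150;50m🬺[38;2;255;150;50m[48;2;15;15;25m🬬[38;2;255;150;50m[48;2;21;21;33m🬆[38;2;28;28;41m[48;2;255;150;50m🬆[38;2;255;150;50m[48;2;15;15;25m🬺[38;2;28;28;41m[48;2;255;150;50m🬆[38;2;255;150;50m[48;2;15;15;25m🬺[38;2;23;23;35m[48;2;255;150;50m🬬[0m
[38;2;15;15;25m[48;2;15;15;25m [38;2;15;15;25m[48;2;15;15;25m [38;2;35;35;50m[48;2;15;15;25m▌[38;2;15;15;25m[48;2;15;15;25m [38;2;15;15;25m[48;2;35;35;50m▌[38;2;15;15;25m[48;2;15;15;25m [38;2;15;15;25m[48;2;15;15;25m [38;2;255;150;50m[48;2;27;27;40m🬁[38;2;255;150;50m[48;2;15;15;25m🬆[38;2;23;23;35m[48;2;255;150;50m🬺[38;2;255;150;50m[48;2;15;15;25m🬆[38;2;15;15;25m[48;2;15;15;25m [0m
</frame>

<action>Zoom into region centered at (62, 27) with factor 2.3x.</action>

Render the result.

<frame>
[38;2;15;15;25m[48;2;15;15;25m [38;2;15;15;25m[48;2;15;15;25m [38;2;35;35;50m[48;2;15;15;25m▌[38;2;15;15;25m[48;2;255;150;50m🬝[38;2;28;28;41m[48;2;255;150;50m🬊[38;2;15;15;25m[48;2;15;15;25m [38;2;15;15;25m[48;2;15;15;25m [38;2;35;35;50m[48;2;15;15;25m▌[38;2;15;15;25m[48;2;15;15;25m [38;2;15;15;25m[48;2;35;35;50m▌[38;2;15;15;25m[48;2;15;15;25m [38;2;15;15;25m[48;2;15;15;25m [0m
[38;2;15;15;25m[48;2;35;35;50m🬰[38;2;15;15;25m[48;2;35;35;50m🬰[38;2;35;35;50m[48;2;15;15;25m🬛[38;2;255;150;50m[48;2;21;21;33m🬊[38;2;255;150;50m[48;2;35;35;50m🬝[38;2;255;150;50m[48;2;23;23;35m🬀[38;2;15;15;25m[48;2;35;35;50m🬰[38;2;35;35;50m[48;2;15;15;25m🬛[38;2;15;15;25m[48;2;35;35;50m🬰[38;2;15;15;25m[48;2;35;35;50m🬐[38;2;15;15;25m[48;2;35;35;50m🬰[38;2;15;15;25m[48;2;35;35;50m🬰[0m
[38;2;15;15;25m[48;2;15;15;25m [38;2;15;15;25m[48;2;15;15;25m [38;2;35;35;50m[48;2;15;15;25m▌[38;2;15;15;25m[48;2;15;15;25m [38;2;15;15;25m[48;2;35;35;50m▌[38;2;15;15;25m[48;2;15;15;25m [38;2;15;15;25m[48;2;15;15;25m [38;2;35;35;50m[48;2;15;15;25m▌[38;2;15;15;25m[48;2;15;15;25m [38;2;21;21;33m[48;2;255;150;50m🬆[38;2;15;15;25m[48;2;255;150;50m🬬[38;2;15;15;25m[48;2;15;15;25m [0m
[38;2;35;35;50m[48;2;15;15;25m🬂[38;2;35;35;50m[48;2;15;15;25m🬂[38;2;35;35;50m[48;2;15;15;25m🬕[38;2;35;35;50m[48;2;15;15;25m🬂[38;2;35;35;50m[48;2;15;15;25m🬨[38;2;35;35;50m[48;2;15;15;25m🬂[38;2;35;35;50m[48;2;15;15;25m🬂[38;2;35;35;50m[48;2;15;15;25m🬕[38;2;255;150;50m[48;2;19;19;30m🬁[38;2;255;150;50m[48;2;15;15;25m🬬[38;2;255;150;50m[48;2;15;15;25m🬆[38;2;35;35;50m[48;2;15;15;25m🬂[0m
[38;2;15;15;25m[48;2;35;35;50m🬰[38;2;15;15;25m[48;2;35;35;50m🬰[38;2;35;35;50m[48;2;15;15;25m🬛[38;2;15;15;25m[48;2;35;35;50m🬰[38;2;15;15;25m[48;2;35;35;50m🬐[38;2;15;15;25m[48;2;35;35;50m🬰[38;2;15;15;25m[48;2;35;35;50m🬰[38;2;35;35;50m[48;2;15;15;25m🬛[38;2;15;15;25m[48;2;35;35;50m🬰[38;2;15;15;25m[48;2;35;35;50m🬐[38;2;15;15;25m[48;2;35;35;50m🬰[38;2;15;15;25m[48;2;35;35;50m🬰[0m
[38;2;15;15;25m[48;2;15;15;25m [38;2;15;15;25m[48;2;15;15;25m [38;2;35;35;50m[48;2;15;15;25m▌[38;2;15;15;25m[48;2;15;15;25m [38;2;15;15;25m[48;2;35;35;50m▌[38;2;15;15;25m[48;2;15;15;25m [38;2;15;15;25m[48;2;15;15;25m [38;2;35;35;50m[48;2;15;15;25m▌[38;2;15;15;25m[48;2;15;15;25m [38;2;15;15;25m[48;2;35;35;50m▌[38;2;15;15;25m[48;2;15;15;25m [38;2;15;15;25m[48;2;15;15;25m [0m
</frame>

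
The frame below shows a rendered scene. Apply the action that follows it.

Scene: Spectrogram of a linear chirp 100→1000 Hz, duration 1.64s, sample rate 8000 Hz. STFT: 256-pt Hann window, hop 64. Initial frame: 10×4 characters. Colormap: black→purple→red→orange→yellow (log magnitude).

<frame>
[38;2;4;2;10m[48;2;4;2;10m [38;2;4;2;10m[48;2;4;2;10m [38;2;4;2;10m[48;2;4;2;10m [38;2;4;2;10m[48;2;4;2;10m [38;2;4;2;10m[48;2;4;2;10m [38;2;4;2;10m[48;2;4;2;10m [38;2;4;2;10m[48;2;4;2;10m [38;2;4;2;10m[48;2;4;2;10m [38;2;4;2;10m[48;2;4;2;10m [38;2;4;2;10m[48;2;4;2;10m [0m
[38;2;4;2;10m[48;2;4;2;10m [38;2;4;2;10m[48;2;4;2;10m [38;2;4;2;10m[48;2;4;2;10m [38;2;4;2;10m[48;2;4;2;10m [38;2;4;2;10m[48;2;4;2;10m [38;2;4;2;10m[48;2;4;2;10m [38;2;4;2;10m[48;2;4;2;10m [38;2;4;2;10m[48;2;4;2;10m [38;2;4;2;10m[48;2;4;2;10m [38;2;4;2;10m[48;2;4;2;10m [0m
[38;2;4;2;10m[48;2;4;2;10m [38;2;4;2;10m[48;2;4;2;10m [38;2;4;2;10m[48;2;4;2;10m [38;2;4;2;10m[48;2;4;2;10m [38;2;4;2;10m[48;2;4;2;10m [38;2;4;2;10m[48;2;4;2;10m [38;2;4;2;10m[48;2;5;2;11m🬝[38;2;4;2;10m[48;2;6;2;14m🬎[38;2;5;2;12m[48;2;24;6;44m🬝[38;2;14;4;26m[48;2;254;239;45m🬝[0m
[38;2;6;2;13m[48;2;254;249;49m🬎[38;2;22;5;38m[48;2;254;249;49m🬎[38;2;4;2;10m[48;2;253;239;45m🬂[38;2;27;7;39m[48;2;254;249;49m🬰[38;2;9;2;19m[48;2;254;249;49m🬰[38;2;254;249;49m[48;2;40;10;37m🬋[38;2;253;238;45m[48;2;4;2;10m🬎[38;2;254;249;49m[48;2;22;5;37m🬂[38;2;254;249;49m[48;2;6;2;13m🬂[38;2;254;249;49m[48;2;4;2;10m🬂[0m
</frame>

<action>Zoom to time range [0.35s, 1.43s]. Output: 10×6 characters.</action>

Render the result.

<frame>
[38;2;4;2;10m[48;2;4;2;10m [38;2;4;2;10m[48;2;4;2;10m [38;2;4;2;10m[48;2;4;2;10m [38;2;4;2;10m[48;2;4;2;10m [38;2;4;2;10m[48;2;4;2;10m [38;2;4;2;10m[48;2;4;2;10m [38;2;4;2;10m[48;2;4;2;10m [38;2;4;2;10m[48;2;4;2;10m [38;2;4;2;10m[48;2;4;2;10m [38;2;4;2;10m[48;2;4;2;10m [0m
[38;2;4;2;10m[48;2;4;2;10m [38;2;4;2;10m[48;2;4;2;10m [38;2;4;2;10m[48;2;4;2;10m [38;2;4;2;10m[48;2;4;2;10m [38;2;4;2;10m[48;2;4;2;10m [38;2;4;2;10m[48;2;4;2;10m [38;2;4;2;10m[48;2;4;2;10m [38;2;4;2;10m[48;2;4;2;10m [38;2;4;2;10m[48;2;4;2;10m [38;2;4;2;10m[48;2;4;2;10m [0m
[38;2;4;2;10m[48;2;4;2;10m [38;2;4;2;10m[48;2;4;2;10m [38;2;4;2;10m[48;2;4;2;10m [38;2;4;2;10m[48;2;4;2;10m [38;2;4;2;10m[48;2;4;2;10m [38;2;4;2;10m[48;2;4;2;10m [38;2;4;2;10m[48;2;4;2;10m [38;2;4;2;10m[48;2;4;2;10m [38;2;4;2;10m[48;2;4;2;10m [38;2;4;2;10m[48;2;4;2;10m [0m
[38;2;4;2;10m[48;2;4;2;10m [38;2;4;2;10m[48;2;4;2;10m [38;2;4;2;10m[48;2;4;2;10m [38;2;4;2;10m[48;2;4;2;10m [38;2;4;2;10m[48;2;4;2;10m [38;2;4;2;10m[48;2;4;2;10m [38;2;4;2;10m[48;2;4;2;10m [38;2;4;2;10m[48;2;4;2;10m [38;2;4;2;10m[48;2;4;2;10m [38;2;4;2;10m[48;2;4;2;10m [0m
[38;2;4;2;10m[48;2;4;2;11m🬝[38;2;4;2;10m[48;2;5;2;11m🬝[38;2;4;2;10m[48;2;5;2;12m🬎[38;2;4;2;10m[48;2;8;2;17m🬎[38;2;5;2;13m[48;2;24;6;44m🬝[38;2;14;4;26m[48;2;213;78;61m🬝[38;2;5;2;11m[48;2;253;239;45m🬎[38;2;6;2;13m[48;2;254;249;49m🬎[38;2;11;3;23m[48;2;254;249;49m🬎[38;2;22;5;37m[48;2;252;223;38m🬆[0m
[38;2;24;6;44m[48;2;254;249;49m🬰[38;2;254;249;49m[48;2;36;9;44m🬋[38;2;253;232;42m[48;2;6;2;14m🬎[38;2;253;223;38m[48;2;23;6;37m🬆[38;2;254;249;49m[48;2;11;3;23m🬂[38;2;254;249;49m[48;2;6;2;14m🬂[38;2;254;239;45m[48;2;5;2;12m🬂[38;2;231;114;36m[48;2;14;4;26m🬀[38;2;24;6;44m[48;2;5;2;13m🬀[38;2;8;2;17m[48;2;4;2;10m🬂[0m
</frame>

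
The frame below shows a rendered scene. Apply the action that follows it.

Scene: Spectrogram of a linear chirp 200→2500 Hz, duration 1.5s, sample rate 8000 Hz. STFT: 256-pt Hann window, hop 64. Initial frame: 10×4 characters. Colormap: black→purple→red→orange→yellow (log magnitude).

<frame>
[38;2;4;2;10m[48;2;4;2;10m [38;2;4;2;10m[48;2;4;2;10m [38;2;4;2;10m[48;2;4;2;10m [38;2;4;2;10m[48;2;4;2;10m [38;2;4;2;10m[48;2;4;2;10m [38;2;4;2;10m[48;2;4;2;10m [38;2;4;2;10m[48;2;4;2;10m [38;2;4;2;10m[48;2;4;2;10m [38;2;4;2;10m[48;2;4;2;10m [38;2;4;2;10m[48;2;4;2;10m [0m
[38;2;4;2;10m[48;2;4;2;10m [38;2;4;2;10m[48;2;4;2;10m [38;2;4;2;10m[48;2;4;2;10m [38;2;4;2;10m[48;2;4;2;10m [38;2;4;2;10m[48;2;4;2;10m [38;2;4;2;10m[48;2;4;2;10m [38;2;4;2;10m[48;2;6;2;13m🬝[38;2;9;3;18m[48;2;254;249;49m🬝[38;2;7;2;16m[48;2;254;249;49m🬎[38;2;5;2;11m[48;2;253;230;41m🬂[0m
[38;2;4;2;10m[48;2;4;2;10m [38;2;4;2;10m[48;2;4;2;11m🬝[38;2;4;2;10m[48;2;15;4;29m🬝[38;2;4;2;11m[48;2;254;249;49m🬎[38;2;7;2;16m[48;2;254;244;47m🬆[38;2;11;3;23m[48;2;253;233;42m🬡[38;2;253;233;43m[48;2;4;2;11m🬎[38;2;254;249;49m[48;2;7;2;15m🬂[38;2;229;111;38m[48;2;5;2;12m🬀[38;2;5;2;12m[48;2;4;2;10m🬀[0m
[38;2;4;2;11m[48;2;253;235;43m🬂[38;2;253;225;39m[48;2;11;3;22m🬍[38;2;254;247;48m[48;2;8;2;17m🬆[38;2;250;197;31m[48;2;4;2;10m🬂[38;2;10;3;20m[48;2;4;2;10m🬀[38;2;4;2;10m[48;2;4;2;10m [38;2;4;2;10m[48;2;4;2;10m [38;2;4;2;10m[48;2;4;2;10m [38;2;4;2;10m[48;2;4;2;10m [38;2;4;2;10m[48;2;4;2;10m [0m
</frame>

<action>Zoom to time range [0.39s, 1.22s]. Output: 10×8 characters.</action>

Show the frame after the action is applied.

<frame>
[38;2;4;2;10m[48;2;4;2;10m [38;2;4;2;10m[48;2;4;2;10m [38;2;4;2;10m[48;2;4;2;10m [38;2;4;2;10m[48;2;4;2;10m [38;2;4;2;10m[48;2;4;2;10m [38;2;4;2;10m[48;2;4;2;10m [38;2;4;2;10m[48;2;4;2;10m [38;2;4;2;10m[48;2;4;2;10m [38;2;4;2;10m[48;2;4;2;10m [38;2;4;2;10m[48;2;4;2;10m [0m
[38;2;4;2;10m[48;2;4;2;10m [38;2;4;2;10m[48;2;4;2;10m [38;2;4;2;10m[48;2;4;2;10m [38;2;4;2;10m[48;2;4;2;10m [38;2;4;2;10m[48;2;4;2;10m [38;2;4;2;10m[48;2;4;2;10m [38;2;4;2;10m[48;2;4;2;10m [38;2;4;2;10m[48;2;4;2;10m [38;2;4;2;10m[48;2;4;2;10m [38;2;4;2;10m[48;2;4;2;10m [0m
[38;2;4;2;10m[48;2;4;2;10m [38;2;4;2;10m[48;2;4;2;10m [38;2;4;2;10m[48;2;4;2;10m [38;2;4;2;10m[48;2;4;2;10m [38;2;4;2;10m[48;2;4;2;10m [38;2;4;2;10m[48;2;4;2;10m [38;2;4;2;10m[48;2;4;2;10m [38;2;4;2;10m[48;2;4;2;10m [38;2;4;2;10m[48;2;4;2;10m [38;2;4;2;10m[48;2;4;2;10m [0m
[38;2;4;2;10m[48;2;4;2;10m [38;2;4;2;10m[48;2;4;2;10m [38;2;4;2;10m[48;2;4;2;10m [38;2;4;2;10m[48;2;4;2;10m [38;2;4;2;10m[48;2;4;2;10m [38;2;4;2;10m[48;2;4;2;10m [38;2;4;2;10m[48;2;4;2;10m [38;2;4;2;10m[48;2;6;2;13m🬝[38;2;5;2;12m[48;2;31;7;55m🬝[38;2;5;2;13m[48;2;252;208;32m🬎[0m
[38;2;4;2;10m[48;2;4;2;10m [38;2;4;2;10m[48;2;4;2;10m [38;2;4;2;10m[48;2;4;2;11m🬝[38;2;4;2;10m[48;2;6;2;14m🬝[38;2;5;2;12m[48;2;39;9;69m🬝[38;2;5;2;13m[48;2;253;226;40m🬎[38;2;15;4;29m[48;2;253;229;41m🬆[38;2;88;22;66m[48;2;254;246;48m🬡[38;2;252;223;39m[48;2;11;3;22m🬎[38;2;254;248;48m[48;2;12;3;24m🬂[0m
[38;2;6;2;14m[48;2;75;18;88m🬝[38;2;7;2;16m[48;2;254;239;45m🬎[38;2;22;5;40m[48;2;253;240;45m🬆[38;2;91;24;67m[48;2;253;239;45m🬡[38;2;245;209;49m[48;2;10;3;20m🬎[38;2;254;241;46m[48;2;11;3;22m🬂[38;2;87;21;87m[48;2;6;2;14m🬀[38;2;7;2;16m[48;2;4;2;10m🬀[38;2;4;2;11m[48;2;4;2;10m🬀[38;2;4;2;10m[48;2;4;2;10m [0m
[38;2;254;247;48m[48;2;64;17;37m🬆[38;2;253;229;41m[48;2;8;2;17m🬂[38;2;43;10;76m[48;2;5;2;13m🬀[38;2;5;2;13m[48;2;4;2;10m🬂[38;2;4;2;11m[48;2;4;2;10m🬀[38;2;4;2;10m[48;2;4;2;10m [38;2;4;2;10m[48;2;4;2;10m [38;2;4;2;10m[48;2;4;2;10m [38;2;4;2;10m[48;2;4;2;10m [38;2;4;2;10m[48;2;4;2;10m [0m
[38;2;4;2;10m[48;2;4;2;10m [38;2;4;2;10m[48;2;4;2;10m [38;2;4;2;10m[48;2;4;2;10m [38;2;4;2;10m[48;2;4;2;10m [38;2;4;2;10m[48;2;4;2;10m [38;2;4;2;10m[48;2;4;2;10m [38;2;4;2;10m[48;2;4;2;10m [38;2;4;2;10m[48;2;4;2;10m [38;2;4;2;10m[48;2;4;2;10m [38;2;4;2;10m[48;2;4;2;10m [0m
</frame>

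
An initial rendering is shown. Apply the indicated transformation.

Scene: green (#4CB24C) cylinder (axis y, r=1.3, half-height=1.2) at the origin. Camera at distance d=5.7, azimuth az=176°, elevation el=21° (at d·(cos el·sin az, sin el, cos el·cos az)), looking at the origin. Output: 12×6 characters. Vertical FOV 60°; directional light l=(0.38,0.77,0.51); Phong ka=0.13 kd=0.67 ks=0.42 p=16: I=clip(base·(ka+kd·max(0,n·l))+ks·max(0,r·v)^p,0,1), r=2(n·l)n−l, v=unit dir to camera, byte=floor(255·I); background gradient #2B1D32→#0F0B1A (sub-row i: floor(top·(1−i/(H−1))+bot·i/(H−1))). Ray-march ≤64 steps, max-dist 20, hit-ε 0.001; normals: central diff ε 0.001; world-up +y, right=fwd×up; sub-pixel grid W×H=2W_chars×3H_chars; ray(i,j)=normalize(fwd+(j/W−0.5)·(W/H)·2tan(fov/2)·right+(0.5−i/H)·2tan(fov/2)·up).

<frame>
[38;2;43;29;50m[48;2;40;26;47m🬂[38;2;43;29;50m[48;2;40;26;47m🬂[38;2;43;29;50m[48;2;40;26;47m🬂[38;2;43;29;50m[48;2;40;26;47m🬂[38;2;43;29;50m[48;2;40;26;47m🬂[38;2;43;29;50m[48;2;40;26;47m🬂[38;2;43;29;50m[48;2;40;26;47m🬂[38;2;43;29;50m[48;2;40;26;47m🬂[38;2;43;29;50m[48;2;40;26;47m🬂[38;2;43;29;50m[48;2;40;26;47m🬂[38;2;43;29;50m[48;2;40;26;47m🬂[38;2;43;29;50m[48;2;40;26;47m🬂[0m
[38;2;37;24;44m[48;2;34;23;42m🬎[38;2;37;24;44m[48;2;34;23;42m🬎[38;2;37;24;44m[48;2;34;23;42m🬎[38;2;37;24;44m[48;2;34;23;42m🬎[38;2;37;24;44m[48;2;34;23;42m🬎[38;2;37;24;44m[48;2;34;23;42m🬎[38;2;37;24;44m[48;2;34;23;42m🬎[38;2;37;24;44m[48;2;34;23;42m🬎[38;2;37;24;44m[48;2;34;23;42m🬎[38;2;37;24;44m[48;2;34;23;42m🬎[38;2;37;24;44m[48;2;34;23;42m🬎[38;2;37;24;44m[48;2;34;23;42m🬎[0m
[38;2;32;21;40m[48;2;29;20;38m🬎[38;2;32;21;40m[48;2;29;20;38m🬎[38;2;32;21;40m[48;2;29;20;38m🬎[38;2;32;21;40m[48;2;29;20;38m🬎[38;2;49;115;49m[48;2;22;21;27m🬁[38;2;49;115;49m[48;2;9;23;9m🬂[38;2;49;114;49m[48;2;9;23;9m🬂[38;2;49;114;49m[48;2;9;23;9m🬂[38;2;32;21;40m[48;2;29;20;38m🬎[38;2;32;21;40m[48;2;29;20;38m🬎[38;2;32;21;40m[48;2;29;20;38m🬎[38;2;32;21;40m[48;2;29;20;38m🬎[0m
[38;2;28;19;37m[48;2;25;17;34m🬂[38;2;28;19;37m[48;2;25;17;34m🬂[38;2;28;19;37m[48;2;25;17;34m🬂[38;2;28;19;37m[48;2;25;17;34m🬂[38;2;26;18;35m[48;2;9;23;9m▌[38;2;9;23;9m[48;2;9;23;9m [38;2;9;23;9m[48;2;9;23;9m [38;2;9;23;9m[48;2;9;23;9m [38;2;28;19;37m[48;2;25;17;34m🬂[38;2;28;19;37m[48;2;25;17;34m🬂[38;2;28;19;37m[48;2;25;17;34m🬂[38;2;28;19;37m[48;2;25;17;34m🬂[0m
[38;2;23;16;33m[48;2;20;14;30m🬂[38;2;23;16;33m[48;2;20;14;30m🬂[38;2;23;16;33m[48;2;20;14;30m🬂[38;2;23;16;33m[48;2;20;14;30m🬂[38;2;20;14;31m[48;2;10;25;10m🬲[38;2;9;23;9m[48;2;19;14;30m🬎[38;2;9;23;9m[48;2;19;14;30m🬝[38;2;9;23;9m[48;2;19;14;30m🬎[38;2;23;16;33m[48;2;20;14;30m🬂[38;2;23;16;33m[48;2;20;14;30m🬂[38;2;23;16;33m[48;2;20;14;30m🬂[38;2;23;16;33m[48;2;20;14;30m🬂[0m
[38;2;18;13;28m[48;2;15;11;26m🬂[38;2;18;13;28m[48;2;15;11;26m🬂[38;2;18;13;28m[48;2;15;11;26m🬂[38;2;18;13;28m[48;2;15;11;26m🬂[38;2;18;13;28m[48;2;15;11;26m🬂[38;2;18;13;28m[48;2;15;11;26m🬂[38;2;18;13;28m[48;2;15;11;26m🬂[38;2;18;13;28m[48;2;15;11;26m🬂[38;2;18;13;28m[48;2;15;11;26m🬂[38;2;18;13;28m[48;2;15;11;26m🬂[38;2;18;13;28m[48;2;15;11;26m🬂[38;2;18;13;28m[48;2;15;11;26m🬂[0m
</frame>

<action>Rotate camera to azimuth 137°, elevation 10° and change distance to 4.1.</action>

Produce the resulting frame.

<frame>
[38;2;43;29;50m[48;2;40;26;47m🬂[38;2;43;29;50m[48;2;40;26;47m🬂[38;2;43;29;50m[48;2;40;26;47m🬂[38;2;43;29;50m[48;2;40;26;47m🬂[38;2;43;29;50m[48;2;40;26;47m🬂[38;2;43;29;50m[48;2;40;26;47m🬂[38;2;43;29;50m[48;2;40;26;47m🬂[38;2;43;29;50m[48;2;40;26;47m🬂[38;2;43;29;50m[48;2;40;26;47m🬂[38;2;43;29;50m[48;2;40;26;47m🬂[38;2;43;29;50m[48;2;40;26;47m🬂[38;2;43;29;50m[48;2;40;26;47m🬂[0m
[38;2;37;24;44m[48;2;34;23;42m🬎[38;2;37;24;44m[48;2;34;23;42m🬎[38;2;37;24;44m[48;2;34;23;42m🬎[38;2;30;71;30m[48;2;36;24;44m🬦[38;2;38;25;45m[48;2;20;47;20m🬂[38;2;38;25;45m[48;2;10;26;10m🬂[38;2;38;25;45m[48;2;9;23;9m🬂[38;2;38;25;45m[48;2;9;23;9m🬂[38;2;38;25;45m[48;2;9;23;9m🬂[38;2;37;24;44m[48;2;34;23;42m🬎[38;2;37;24;44m[48;2;34;23;42m🬎[38;2;37;24;44m[48;2;34;23;42m🬎[0m
[38;2;32;21;40m[48;2;29;20;38m🬎[38;2;32;21;40m[48;2;29;20;38m🬎[38;2;32;21;40m[48;2;29;20;38m🬎[38;2;31;21;39m[48;2;31;74;31m▌[38;2;17;41;17m[48;2;23;55;23m▐[38;2;9;23;9m[48;2;12;30;12m▐[38;2;9;23;9m[48;2;9;23;9m [38;2;9;23;9m[48;2;9;23;9m [38;2;9;23;9m[48;2;9;23;9m [38;2;32;21;40m[48;2;29;20;38m🬎[38;2;32;21;40m[48;2;29;20;38m🬎[38;2;32;21;40m[48;2;29;20;38m🬎[0m
[38;2;28;19;37m[48;2;25;17;34m🬂[38;2;28;19;37m[48;2;25;17;34m🬂[38;2;28;19;37m[48;2;25;17;34m🬂[38;2;26;18;35m[48;2;33;79;33m▌[38;2;18;43;18m[48;2;24;57;24m▐[38;2;9;23;9m[48;2;13;30;13m▐[38;2;9;23;9m[48;2;9;23;9m [38;2;9;23;9m[48;2;9;23;9m [38;2;9;23;9m[48;2;9;23;9m [38;2;28;19;37m[48;2;25;17;34m🬂[38;2;28;19;37m[48;2;25;17;34m🬂[38;2;28;19;37m[48;2;25;17;34m🬂[0m
[38;2;23;16;33m[48;2;20;14;30m🬂[38;2;23;16;33m[48;2;20;14;30m🬂[38;2;23;16;33m[48;2;20;14;30m🬂[38;2;35;84;35m[48;2;20;14;31m🬁[38;2;18;44;18m[48;2;25;60;25m▐[38;2;9;23;9m[48;2;13;31;13m▐[38;2;9;23;9m[48;2;9;23;9m [38;2;9;23;9m[48;2;9;23;9m [38;2;9;23;9m[48;2;20;14;30m🬕[38;2;23;16;33m[48;2;20;14;30m🬂[38;2;23;16;33m[48;2;20;14;30m🬂[38;2;23;16;33m[48;2;20;14;30m🬂[0m
[38;2;18;13;28m[48;2;15;11;26m🬂[38;2;18;13;28m[48;2;15;11;26m🬂[38;2;18;13;28m[48;2;15;11;26m🬂[38;2;18;13;28m[48;2;15;11;26m🬂[38;2;22;53;22m[48;2;15;11;26m🬂[38;2;11;27;11m[48;2;15;11;26m🬎[38;2;9;23;9m[48;2;15;11;26m🬎[38;2;9;23;9m[48;2;15;11;26m🬆[38;2;9;23;9m[48;2;16;11;26m🬀[38;2;18;13;28m[48;2;15;11;26m🬂[38;2;18;13;28m[48;2;15;11;26m🬂[38;2;18;13;28m[48;2;15;11;26m🬂[0m
</frame>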